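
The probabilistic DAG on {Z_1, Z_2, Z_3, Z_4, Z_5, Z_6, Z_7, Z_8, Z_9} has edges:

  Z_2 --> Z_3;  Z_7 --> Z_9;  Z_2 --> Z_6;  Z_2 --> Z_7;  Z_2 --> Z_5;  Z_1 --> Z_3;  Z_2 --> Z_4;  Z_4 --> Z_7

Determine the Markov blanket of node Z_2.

{Z_1, Z_3, Z_4, Z_5, Z_6, Z_7}

Z_2 has no parents.
Ch(Z_2) = {Z_3, Z_4, Z_5, Z_6, Z_7}.
For each child, the remaining parents (spouses of Z_2):
  parents(Z_3) \ {Z_2} = {Z_1}.
  Z_4: no additional parents.
  Z_5 has no other parent.
  Z_6: no additional parents.
  Z_7's other parent is Z_4.
Union: {} ∪ {Z_3, Z_4, Z_5, Z_6, Z_7} ∪ {Z_1, Z_4} = {Z_1, Z_3, Z_4, Z_5, Z_6, Z_7}.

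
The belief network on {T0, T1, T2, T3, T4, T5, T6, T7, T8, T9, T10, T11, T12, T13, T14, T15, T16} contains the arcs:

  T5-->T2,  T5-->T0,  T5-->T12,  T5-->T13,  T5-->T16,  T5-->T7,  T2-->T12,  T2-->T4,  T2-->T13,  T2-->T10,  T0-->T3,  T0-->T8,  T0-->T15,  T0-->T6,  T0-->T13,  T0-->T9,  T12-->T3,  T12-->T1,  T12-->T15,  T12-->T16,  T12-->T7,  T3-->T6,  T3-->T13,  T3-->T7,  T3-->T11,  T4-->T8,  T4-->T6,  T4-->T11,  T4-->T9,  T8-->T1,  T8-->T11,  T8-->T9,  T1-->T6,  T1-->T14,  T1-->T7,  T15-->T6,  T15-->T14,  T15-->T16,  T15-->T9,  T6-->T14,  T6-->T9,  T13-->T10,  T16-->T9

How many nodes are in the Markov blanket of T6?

9

Recall MB(v) = parents ∪ children ∪ spouses, where spouses are the other parents of v's children.
Parents of T6: T0, T1, T3, T4, T15.
Ch(T6) = {T9, T14}.
Other parents of T6's children:
  T14: T1, T15
  T9: T0, T4, T8, T15, T16
MB(T6) = {T0, T1, T3, T4, T8, T9, T14, T15, T16}, which has 9 nodes.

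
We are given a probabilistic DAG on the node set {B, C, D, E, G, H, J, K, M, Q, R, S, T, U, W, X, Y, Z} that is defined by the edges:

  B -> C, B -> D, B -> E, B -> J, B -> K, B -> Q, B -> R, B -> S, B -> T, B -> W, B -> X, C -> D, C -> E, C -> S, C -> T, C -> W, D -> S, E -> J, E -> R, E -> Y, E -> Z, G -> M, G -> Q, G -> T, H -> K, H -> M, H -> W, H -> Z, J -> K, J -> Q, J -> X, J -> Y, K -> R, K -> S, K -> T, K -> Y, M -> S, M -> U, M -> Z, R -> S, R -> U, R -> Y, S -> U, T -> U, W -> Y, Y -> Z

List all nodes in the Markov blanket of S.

{B, C, D, K, M, R, T, U}

Children of S: U.
S has parents B, C, D, K, M, R.
Parents of each child, excluding S:
  parents(U) \ {S} = {M, R, T}.
So the Markov blanket of S is {B, C, D, K, M, R, T, U}.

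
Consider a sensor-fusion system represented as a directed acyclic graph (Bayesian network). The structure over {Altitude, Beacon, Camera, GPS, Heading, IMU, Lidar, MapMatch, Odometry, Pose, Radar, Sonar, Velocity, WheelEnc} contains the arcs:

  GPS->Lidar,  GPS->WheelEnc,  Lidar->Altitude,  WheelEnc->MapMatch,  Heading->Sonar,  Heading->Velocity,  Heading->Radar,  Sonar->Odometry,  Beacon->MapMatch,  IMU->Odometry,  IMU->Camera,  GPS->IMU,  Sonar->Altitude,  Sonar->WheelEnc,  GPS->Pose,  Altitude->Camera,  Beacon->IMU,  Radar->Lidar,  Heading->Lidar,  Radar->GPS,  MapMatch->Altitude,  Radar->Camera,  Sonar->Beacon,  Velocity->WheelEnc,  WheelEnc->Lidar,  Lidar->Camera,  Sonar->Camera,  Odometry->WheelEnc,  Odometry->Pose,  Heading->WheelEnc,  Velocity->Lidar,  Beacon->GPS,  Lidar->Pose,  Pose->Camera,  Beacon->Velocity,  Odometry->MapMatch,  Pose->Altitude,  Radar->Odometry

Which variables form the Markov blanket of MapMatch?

{Altitude, Beacon, Lidar, Odometry, Pose, Sonar, WheelEnc}

Recall MB(v) = parents ∪ children ∪ spouses, where spouses are the other parents of v's children.
MapMatch has parents Beacon, Odometry, WheelEnc.
MapMatch has child Altitude.
Co-parents of MapMatch (other parents of its children):
  Altitude's other parents are Lidar, Pose, Sonar.
MB(MapMatch) = {Altitude, Beacon, Lidar, Odometry, Pose, Sonar, WheelEnc}.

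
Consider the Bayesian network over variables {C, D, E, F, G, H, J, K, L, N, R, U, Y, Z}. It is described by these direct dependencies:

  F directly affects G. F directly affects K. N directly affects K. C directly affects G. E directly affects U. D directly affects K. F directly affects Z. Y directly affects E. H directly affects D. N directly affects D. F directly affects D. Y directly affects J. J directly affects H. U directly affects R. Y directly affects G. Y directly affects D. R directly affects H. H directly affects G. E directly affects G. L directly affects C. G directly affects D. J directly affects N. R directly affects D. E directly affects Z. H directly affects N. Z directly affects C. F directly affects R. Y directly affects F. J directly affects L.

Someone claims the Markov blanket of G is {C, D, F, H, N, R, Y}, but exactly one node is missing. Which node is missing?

By definition, MB(G) is built from G's parents, G's children, and the co-parents of G.
Pa(G) = {C, E, F, H, Y}.
Ch(G) = {D}.
Other parents of G's children:
  D: F, H, N, R, Y
MB(G) = {C, D, E, F, H, N, R, Y}.
Comparing with the claimed set, E is missing.

E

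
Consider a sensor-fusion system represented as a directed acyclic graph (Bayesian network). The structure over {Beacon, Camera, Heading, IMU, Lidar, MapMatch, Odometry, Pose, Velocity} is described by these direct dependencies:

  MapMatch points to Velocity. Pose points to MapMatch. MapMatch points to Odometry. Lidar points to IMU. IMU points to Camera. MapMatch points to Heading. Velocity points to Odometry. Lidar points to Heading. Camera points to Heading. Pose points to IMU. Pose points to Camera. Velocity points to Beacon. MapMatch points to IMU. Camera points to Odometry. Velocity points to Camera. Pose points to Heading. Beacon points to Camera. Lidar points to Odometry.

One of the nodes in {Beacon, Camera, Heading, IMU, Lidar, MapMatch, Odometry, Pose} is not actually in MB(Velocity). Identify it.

Recall MB(v) = parents ∪ children ∪ spouses, where spouses are the other parents of v's children.
Pa(Velocity) = {MapMatch}.
Velocity has children Beacon, Camera, Odometry.
Co-parents of Velocity (other parents of its children):
  Beacon has no other parent.
  parents(Camera) \ {Velocity} = {Beacon, IMU, Pose}.
  Odometry's other parents are Camera, Lidar, MapMatch.
MB(Velocity) = {Beacon, Camera, IMU, Lidar, MapMatch, Odometry, Pose}.
Heading is neither a parent, child, nor co-parent of Velocity, so it does not belong.

Heading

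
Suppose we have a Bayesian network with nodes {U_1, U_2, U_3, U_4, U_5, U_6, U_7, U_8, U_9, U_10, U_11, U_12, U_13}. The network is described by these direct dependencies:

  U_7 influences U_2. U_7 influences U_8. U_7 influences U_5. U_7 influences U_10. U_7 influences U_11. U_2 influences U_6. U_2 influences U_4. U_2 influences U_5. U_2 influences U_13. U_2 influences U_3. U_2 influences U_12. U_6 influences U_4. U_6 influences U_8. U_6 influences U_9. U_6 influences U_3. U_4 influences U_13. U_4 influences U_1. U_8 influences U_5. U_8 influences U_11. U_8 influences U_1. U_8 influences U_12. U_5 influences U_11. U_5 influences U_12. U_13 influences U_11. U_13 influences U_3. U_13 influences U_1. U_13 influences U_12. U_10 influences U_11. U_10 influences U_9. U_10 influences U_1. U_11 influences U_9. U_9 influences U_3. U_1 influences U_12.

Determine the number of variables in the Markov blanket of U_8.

10

U_8's parents: U_6, U_7.
Ch(U_8) = {U_1, U_5, U_11, U_12}.
Co-parents of U_8 (other parents of its children):
  U_5 also has parents U_2, U_7.
  U_11's other parents are U_5, U_7, U_10, U_13.
  U_1's other parents are U_4, U_10, U_13.
  U_12's other parents are U_1, U_2, U_5, U_13.
MB(U_8) = {U_1, U_2, U_4, U_5, U_6, U_7, U_10, U_11, U_12, U_13}, which has 10 nodes.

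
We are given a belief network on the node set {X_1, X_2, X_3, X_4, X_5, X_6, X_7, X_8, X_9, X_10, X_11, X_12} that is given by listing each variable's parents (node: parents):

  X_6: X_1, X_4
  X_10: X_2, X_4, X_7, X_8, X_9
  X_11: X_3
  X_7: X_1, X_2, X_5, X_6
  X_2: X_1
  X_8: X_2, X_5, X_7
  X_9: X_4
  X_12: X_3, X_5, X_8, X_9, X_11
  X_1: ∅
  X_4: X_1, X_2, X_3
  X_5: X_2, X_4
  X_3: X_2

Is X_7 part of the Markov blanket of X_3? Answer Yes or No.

Parents of X_3: X_2.
X_3 has children X_4, X_11, X_12.
Other parents of X_3's children:
  X_4's other parents are X_1, X_2.
  X_11 has no other parent.
  X_12 also has parents X_5, X_8, X_9, X_11.
MB(X_3) = {X_1, X_2, X_4, X_5, X_8, X_9, X_11, X_12}; X_7 is not in this set.

No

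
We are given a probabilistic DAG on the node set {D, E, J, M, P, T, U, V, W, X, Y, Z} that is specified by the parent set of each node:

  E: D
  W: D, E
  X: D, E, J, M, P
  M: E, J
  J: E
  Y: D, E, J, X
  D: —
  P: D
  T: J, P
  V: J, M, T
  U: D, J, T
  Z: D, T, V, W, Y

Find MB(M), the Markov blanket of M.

A node's Markov blanket = Pa ∪ Ch ∪ (parents of Ch other than the node itself).
M has parents E, J.
Children of M: V, X.
For each child, the remaining parents (spouses of M):
  V's other parents are J, T.
  X's other parents are D, E, J, P.
MB(M) = {D, E, J, P, T, V, X}.

{D, E, J, P, T, V, X}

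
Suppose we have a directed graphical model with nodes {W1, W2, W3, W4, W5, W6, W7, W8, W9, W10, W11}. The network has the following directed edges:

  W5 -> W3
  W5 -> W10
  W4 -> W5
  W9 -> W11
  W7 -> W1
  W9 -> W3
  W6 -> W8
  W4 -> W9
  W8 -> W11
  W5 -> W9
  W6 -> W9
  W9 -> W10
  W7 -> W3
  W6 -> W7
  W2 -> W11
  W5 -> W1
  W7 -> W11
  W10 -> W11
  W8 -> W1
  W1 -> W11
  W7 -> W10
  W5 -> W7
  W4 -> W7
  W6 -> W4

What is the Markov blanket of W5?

{W1, W3, W4, W6, W7, W8, W9, W10}

Ch(W5) = {W1, W3, W7, W9, W10}.
Pa(W5) = {W4}.
Other parents of W5's children:
  W9: W4, W6
  W7: W4, W6
  W1: W7, W8
  W10: W7, W9
  W3: W7, W9
Union: {W4} ∪ {W1, W3, W7, W9, W10} ∪ {W4, W6, W7, W8, W9} = {W1, W3, W4, W6, W7, W8, W9, W10}.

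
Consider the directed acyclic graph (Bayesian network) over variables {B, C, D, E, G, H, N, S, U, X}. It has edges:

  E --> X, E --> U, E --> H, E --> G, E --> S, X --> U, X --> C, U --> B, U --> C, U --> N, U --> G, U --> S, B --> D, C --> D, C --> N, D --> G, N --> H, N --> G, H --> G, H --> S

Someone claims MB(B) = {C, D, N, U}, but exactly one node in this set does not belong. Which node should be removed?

The Markov blanket of a node is its parents, its children, and the other parents of its children.
Ch(B) = {D}.
Parents of B: U.
Co-parents of B (other parents of its children):
  parents(D) \ {B} = {C}.
MB(B) = {C, D, U}.
N is neither a parent, child, nor co-parent of B, so it does not belong.

N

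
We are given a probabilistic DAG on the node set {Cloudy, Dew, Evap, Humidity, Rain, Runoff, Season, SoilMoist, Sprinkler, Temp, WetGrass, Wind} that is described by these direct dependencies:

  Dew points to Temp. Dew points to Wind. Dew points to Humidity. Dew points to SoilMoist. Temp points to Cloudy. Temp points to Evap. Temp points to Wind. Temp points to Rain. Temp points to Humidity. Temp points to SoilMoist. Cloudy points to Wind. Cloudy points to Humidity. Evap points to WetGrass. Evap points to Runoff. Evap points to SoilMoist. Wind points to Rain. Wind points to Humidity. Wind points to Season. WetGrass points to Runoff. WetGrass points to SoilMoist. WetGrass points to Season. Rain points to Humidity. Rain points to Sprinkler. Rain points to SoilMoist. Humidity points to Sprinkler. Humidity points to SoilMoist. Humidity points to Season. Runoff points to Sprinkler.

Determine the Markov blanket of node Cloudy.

The Markov blanket of a node is its parents, its children, and the other parents of its children.
Parents of Cloudy: Temp.
Cloudy has children Humidity, Wind.
Parents of each child, excluding Cloudy:
  Wind: Dew, Temp
  Humidity: Dew, Rain, Temp, Wind
So the Markov blanket of Cloudy is {Dew, Humidity, Rain, Temp, Wind}.

{Dew, Humidity, Rain, Temp, Wind}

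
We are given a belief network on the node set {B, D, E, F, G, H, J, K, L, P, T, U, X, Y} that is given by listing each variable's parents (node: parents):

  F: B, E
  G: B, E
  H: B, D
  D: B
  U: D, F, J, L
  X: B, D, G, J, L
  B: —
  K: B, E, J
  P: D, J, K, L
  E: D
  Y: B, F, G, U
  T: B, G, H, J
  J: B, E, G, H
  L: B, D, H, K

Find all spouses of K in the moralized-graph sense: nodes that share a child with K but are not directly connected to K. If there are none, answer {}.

Children of K: L, P.
  parents(L) \ {K} = {B, D, H}.
  parents(P) \ {K} = {D, J, L}.
Excluding nodes already adjacent to K (B, E, J, L, P), the co-parent-only contribution is {D, H}.

{D, H}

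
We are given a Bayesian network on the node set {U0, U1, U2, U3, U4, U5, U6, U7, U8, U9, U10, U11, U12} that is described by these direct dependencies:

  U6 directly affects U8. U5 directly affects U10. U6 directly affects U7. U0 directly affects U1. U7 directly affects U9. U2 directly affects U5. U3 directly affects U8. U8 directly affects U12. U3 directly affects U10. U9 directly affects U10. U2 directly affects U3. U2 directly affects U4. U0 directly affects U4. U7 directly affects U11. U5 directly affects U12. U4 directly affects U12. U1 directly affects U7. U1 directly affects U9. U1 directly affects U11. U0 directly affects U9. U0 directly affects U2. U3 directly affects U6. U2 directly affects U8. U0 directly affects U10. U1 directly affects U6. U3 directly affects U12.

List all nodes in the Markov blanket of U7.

{U0, U1, U6, U9, U11}

The Markov blanket of a node is its parents, its children, and the other parents of its children.
Ch(U7) = {U9, U11}.
Parents of U7: U1, U6.
Parents of each child, excluding U7:
  U9 also has parents U0, U1.
  parents(U11) \ {U7} = {U1}.
Taking the union gives {U0, U1, U6, U9, U11}.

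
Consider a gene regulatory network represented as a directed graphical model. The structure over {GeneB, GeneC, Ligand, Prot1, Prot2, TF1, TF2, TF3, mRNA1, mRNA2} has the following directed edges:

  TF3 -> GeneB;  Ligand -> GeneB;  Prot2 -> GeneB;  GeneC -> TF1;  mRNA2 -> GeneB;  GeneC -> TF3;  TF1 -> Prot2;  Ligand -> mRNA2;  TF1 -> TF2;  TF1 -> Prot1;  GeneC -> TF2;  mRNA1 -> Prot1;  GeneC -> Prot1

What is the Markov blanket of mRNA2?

{GeneB, Ligand, Prot2, TF3}

By definition, MB(mRNA2) is built from mRNA2's parents, mRNA2's children, and the co-parents of mRNA2.
mRNA2 has parent Ligand.
Children of mRNA2: GeneB.
Parents of each child, excluding mRNA2:
  GeneB: Ligand, Prot2, TF3
Union: {Ligand} ∪ {GeneB} ∪ {Ligand, Prot2, TF3} = {GeneB, Ligand, Prot2, TF3}.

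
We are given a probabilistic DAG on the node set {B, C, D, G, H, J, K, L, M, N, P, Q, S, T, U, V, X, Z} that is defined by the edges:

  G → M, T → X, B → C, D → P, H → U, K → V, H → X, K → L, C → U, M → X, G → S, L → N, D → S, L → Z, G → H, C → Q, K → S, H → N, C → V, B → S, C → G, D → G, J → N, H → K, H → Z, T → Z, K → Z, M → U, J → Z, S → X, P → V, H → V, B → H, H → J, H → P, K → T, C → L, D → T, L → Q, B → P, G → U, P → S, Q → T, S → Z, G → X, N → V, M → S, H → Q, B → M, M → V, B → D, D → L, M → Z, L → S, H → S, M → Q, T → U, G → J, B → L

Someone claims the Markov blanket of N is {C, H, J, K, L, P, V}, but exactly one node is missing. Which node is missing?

By definition, MB(N) is built from N's parents, N's children, and the co-parents of N.
Pa(N) = {H, J, L}.
N's children: V.
Parents of each child, excluding N:
  parents(V) \ {N} = {C, H, K, M, P}.
MB(N) = {C, H, J, K, L, M, P, V}.
Comparing with the claimed set, M is missing.

M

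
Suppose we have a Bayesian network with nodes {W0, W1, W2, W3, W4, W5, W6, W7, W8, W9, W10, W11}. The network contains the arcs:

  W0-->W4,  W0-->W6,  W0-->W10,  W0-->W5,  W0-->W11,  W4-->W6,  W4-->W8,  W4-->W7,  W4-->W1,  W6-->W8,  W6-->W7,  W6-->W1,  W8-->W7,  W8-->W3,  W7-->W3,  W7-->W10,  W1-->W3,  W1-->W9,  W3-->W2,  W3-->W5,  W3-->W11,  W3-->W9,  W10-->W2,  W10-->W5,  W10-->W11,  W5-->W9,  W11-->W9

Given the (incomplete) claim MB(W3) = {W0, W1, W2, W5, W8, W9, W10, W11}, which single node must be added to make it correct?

By definition, MB(W3) is built from W3's parents, W3's children, and the co-parents of W3.
W3's children: W2, W5, W9, W11.
Pa(W3) = {W1, W7, W8}.
Parents of each child, excluding W3:
  parents(W2) \ {W3} = {W10}.
  W5 also has parents W0, W10.
  W11 also has parents W0, W10.
  W9 also has parents W1, W5, W11.
MB(W3) = {W0, W1, W2, W5, W7, W8, W9, W10, W11}.
Comparing with the claimed set, W7 is missing.

W7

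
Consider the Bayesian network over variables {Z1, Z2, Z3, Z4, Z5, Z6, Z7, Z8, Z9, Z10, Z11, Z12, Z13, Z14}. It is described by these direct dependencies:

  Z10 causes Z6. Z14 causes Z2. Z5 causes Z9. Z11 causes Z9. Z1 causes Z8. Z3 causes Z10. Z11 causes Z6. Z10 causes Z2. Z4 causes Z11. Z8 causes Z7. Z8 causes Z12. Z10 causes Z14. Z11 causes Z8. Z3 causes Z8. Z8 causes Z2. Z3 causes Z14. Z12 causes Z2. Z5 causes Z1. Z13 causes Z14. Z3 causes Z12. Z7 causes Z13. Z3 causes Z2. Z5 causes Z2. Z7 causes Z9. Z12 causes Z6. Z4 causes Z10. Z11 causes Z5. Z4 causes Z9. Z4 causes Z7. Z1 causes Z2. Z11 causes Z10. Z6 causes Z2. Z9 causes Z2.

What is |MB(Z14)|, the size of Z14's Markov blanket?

10

The Markov blanket of a node is its parents, its children, and the other parents of its children.
Z14's children: Z2.
Parents of Z14: Z3, Z10, Z13.
Parents of each child, excluding Z14:
  Z2: Z1, Z3, Z5, Z6, Z8, Z9, Z10, Z12
MB(Z14) = {Z1, Z2, Z3, Z5, Z6, Z8, Z9, Z10, Z12, Z13}, which has 10 nodes.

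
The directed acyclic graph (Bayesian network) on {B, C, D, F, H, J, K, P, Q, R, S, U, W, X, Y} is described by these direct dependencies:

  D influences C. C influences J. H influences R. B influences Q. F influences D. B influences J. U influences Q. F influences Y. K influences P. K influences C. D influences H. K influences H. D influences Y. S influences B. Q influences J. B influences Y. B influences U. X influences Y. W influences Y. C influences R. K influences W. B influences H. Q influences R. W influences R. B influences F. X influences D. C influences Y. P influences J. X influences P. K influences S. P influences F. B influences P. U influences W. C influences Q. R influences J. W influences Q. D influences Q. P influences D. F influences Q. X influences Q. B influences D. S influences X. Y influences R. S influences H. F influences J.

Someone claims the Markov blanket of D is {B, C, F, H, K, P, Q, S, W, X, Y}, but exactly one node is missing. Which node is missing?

A node's Markov blanket = Pa ∪ Ch ∪ (parents of Ch other than the node itself).
D's parents: B, F, P, X.
Children of D: C, H, Q, Y.
For each child, the remaining parents (spouses of D):
  H's other parents are B, K, S.
  parents(C) \ {D} = {K}.
  Y also has parents B, C, F, W, X.
  Q's other parents are B, C, F, U, W, X.
MB(D) = {B, C, F, H, K, P, Q, S, U, W, X, Y}.
Comparing with the claimed set, U is missing.

U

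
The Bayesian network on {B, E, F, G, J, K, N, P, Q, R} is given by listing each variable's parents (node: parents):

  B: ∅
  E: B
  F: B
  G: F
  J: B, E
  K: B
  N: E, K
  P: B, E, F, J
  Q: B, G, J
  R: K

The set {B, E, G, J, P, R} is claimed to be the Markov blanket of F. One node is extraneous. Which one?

By definition, MB(F) is built from F's parents, F's children, and the co-parents of F.
Ch(F) = {G, P}.
F has parent B.
Other parents of F's children:
  G: —
  P: B, E, J
MB(F) = {B, E, G, J, P}.
R is neither a parent, child, nor co-parent of F, so it does not belong.

R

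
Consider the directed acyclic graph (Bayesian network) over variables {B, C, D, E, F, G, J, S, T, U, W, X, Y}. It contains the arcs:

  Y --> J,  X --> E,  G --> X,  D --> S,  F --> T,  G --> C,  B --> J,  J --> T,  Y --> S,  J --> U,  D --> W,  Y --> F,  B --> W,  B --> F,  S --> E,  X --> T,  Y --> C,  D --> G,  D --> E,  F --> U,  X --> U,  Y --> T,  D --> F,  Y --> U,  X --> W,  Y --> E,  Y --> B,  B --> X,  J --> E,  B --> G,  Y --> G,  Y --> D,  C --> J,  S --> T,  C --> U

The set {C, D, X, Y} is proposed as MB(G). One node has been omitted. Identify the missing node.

B

G's parents: B, D, Y.
Ch(G) = {C, X}.
Co-parents of G (other parents of its children):
  X also has parent B.
  parents(C) \ {G} = {Y}.
MB(G) = {B, C, D, X, Y}.
Comparing with the claimed set, B is missing.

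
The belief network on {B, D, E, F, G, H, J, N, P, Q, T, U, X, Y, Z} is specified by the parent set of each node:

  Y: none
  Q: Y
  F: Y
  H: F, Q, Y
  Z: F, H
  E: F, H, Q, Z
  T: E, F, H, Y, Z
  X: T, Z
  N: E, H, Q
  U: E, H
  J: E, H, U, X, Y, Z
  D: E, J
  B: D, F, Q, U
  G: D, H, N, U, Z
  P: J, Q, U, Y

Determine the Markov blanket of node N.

N's children: G.
N's parents: E, H, Q.
For each child, the remaining parents (spouses of N):
  parents(G) \ {N} = {D, H, U, Z}.
So the Markov blanket of N is {D, E, G, H, Q, U, Z}.

{D, E, G, H, Q, U, Z}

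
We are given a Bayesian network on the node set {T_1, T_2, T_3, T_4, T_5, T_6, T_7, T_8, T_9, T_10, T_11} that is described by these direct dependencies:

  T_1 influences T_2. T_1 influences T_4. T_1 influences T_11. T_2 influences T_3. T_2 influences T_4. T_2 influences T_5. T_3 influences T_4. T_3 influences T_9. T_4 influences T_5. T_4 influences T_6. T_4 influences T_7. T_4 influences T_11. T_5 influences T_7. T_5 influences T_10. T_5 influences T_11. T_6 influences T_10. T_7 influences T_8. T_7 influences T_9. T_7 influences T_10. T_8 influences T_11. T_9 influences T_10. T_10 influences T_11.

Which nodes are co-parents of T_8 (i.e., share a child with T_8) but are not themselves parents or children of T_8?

Children of T_8: T_11.
  parents(T_11) \ {T_8} = {T_1, T_4, T_5, T_10}.
Excluding nodes already adjacent to T_8 (T_7, T_11), the co-parent-only contribution is {T_1, T_4, T_5, T_10}.

{T_1, T_4, T_5, T_10}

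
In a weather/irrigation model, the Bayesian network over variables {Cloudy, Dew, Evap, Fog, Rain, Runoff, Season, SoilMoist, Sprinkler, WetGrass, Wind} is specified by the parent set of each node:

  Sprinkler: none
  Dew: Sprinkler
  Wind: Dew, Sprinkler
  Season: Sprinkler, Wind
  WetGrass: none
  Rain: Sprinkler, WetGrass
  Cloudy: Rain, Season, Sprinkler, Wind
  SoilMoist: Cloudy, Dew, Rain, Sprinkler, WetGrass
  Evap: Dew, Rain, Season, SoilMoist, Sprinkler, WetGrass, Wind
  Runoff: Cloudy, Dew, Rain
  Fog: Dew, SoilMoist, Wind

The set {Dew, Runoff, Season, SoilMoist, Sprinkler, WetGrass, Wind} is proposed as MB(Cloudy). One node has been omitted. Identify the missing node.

Pa(Cloudy) = {Rain, Season, Sprinkler, Wind}.
Cloudy's children: Runoff, SoilMoist.
Co-parents of Cloudy (other parents of its children):
  parents(SoilMoist) \ {Cloudy} = {Dew, Rain, Sprinkler, WetGrass}.
  parents(Runoff) \ {Cloudy} = {Dew, Rain}.
MB(Cloudy) = {Dew, Rain, Runoff, Season, SoilMoist, Sprinkler, WetGrass, Wind}.
Comparing with the claimed set, Rain is missing.

Rain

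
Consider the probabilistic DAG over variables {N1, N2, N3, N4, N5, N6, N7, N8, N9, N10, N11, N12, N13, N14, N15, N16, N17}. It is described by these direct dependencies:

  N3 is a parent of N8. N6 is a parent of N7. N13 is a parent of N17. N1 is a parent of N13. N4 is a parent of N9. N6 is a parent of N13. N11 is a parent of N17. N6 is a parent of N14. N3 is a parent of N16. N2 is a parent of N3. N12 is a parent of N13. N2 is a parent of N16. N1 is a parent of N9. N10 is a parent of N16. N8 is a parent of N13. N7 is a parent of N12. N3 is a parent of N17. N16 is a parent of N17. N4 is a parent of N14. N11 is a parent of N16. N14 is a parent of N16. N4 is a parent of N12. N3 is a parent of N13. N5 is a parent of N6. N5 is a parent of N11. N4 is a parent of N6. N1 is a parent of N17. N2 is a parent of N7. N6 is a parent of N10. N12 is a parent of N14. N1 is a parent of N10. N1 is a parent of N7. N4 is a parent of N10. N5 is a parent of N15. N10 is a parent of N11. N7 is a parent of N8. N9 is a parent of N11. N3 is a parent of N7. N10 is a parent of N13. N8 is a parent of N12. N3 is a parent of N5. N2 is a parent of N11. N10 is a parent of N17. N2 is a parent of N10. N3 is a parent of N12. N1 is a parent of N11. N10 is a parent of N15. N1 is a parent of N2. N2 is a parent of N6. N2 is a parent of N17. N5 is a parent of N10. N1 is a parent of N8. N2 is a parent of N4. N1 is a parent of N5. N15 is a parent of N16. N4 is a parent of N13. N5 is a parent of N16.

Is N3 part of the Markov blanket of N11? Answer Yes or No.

N3 is a co-parent of N11: both are parents of N16, N17.
So N3 ∈ MB(N11).

Yes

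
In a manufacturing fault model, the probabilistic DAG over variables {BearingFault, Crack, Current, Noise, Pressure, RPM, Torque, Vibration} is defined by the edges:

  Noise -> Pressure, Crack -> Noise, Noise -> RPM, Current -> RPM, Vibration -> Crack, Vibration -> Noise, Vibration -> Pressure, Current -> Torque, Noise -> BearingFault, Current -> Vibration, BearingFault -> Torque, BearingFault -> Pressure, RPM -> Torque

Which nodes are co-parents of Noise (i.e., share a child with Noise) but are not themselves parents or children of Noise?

Children of Noise: BearingFault, Pressure, RPM.
  RPM: Current
  BearingFault: —
  Pressure: BearingFault, Vibration
Excluding nodes already adjacent to Noise (BearingFault, Crack, Pressure, RPM, Vibration), the co-parent-only contribution is {Current}.

{Current}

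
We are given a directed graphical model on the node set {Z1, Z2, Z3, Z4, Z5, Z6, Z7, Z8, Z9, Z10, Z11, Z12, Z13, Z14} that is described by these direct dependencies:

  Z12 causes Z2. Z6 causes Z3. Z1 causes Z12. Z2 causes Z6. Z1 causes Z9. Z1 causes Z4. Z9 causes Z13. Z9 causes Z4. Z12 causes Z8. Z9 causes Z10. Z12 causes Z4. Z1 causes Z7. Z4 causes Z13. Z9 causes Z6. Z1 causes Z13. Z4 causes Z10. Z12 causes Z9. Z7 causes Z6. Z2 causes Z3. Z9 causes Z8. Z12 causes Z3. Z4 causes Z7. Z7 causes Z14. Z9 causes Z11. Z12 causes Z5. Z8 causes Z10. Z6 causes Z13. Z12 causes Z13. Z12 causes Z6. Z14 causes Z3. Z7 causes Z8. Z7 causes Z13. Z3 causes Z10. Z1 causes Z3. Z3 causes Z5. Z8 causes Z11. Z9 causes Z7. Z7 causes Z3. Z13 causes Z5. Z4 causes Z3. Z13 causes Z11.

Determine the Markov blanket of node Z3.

A node's Markov blanket = Pa ∪ Ch ∪ (parents of Ch other than the node itself).
Z3's children: Z5, Z10.
Pa(Z3) = {Z1, Z2, Z4, Z6, Z7, Z12, Z14}.
Parents of each child, excluding Z3:
  parents(Z10) \ {Z3} = {Z4, Z8, Z9}.
  Z5 also has parents Z12, Z13.
Taking the union gives {Z1, Z2, Z4, Z5, Z6, Z7, Z8, Z9, Z10, Z12, Z13, Z14}.

{Z1, Z2, Z4, Z5, Z6, Z7, Z8, Z9, Z10, Z12, Z13, Z14}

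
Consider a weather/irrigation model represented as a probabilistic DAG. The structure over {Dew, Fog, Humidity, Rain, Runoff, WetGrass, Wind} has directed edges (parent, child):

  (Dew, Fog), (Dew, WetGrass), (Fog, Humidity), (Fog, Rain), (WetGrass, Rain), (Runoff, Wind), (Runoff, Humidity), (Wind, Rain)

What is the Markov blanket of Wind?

Wind's parents: Runoff.
Ch(Wind) = {Rain}.
Other parents of Wind's children:
  parents(Rain) \ {Wind} = {Fog, WetGrass}.
Union: {Runoff} ∪ {Rain} ∪ {Fog, WetGrass} = {Fog, Rain, Runoff, WetGrass}.

{Fog, Rain, Runoff, WetGrass}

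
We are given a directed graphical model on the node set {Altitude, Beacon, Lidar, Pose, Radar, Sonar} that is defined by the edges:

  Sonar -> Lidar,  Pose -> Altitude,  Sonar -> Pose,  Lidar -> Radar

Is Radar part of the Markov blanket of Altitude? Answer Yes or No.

No

Altitude has no children.
Pa(Altitude) = {Pose}.
With no children, Altitude has no spouses; the co-parent set is empty.
MB(Altitude) = {Pose}; Radar is not in this set.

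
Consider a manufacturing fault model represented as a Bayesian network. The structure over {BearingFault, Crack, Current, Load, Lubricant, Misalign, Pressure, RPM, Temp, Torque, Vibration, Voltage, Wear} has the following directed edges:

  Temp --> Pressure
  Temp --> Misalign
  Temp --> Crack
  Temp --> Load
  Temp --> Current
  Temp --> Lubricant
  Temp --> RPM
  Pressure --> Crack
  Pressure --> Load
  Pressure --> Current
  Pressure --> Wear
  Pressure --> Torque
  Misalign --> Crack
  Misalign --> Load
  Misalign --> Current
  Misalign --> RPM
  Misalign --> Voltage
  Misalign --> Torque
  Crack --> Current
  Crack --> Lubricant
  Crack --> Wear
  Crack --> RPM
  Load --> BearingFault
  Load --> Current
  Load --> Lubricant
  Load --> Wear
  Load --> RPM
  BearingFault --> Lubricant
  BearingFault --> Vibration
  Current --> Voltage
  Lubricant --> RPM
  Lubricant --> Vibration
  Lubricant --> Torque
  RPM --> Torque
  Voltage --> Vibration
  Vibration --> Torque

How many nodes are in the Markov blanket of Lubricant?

10

A node's Markov blanket = Pa ∪ Ch ∪ (parents of Ch other than the node itself).
Parents of Lubricant: BearingFault, Crack, Load, Temp.
Lubricant's children: RPM, Torque, Vibration.
For each child, the remaining parents (spouses of Lubricant):
  RPM's other parents are Crack, Load, Misalign, Temp.
  Vibration's other parents are BearingFault, Voltage.
  Torque also has parents Misalign, Pressure, RPM, Vibration.
MB(Lubricant) = {BearingFault, Crack, Load, Misalign, Pressure, RPM, Temp, Torque, Vibration, Voltage}, which has 10 nodes.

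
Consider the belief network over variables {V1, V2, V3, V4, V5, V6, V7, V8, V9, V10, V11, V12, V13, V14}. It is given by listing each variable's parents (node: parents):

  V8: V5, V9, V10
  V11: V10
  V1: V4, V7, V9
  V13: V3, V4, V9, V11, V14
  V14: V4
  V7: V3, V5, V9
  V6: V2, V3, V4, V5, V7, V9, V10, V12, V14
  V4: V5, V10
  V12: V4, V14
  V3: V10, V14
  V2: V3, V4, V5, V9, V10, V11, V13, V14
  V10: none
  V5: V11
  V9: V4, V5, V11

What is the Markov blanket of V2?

{V3, V4, V5, V6, V7, V9, V10, V11, V12, V13, V14}

Recall MB(v) = parents ∪ children ∪ spouses, where spouses are the other parents of v's children.
Children of V2: V6.
V2's parents: V3, V4, V5, V9, V10, V11, V13, V14.
For each child, the remaining parents (spouses of V2):
  V6's other parents are V3, V4, V5, V7, V9, V10, V12, V14.
So the Markov blanket of V2 is {V3, V4, V5, V6, V7, V9, V10, V11, V12, V13, V14}.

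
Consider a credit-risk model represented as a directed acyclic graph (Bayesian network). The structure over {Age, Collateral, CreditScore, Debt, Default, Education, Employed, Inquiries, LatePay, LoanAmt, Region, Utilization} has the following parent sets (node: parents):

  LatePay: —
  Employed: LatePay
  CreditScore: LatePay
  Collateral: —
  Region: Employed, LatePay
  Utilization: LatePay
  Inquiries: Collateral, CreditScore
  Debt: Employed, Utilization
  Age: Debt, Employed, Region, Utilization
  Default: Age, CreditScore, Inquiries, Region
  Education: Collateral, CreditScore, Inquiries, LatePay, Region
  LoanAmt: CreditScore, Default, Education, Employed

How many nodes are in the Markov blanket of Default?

By definition, MB(Default) is built from Default's parents, Default's children, and the co-parents of Default.
Default's parents: Age, CreditScore, Inquiries, Region.
Children of Default: LoanAmt.
Co-parents of Default (other parents of its children):
  LoanAmt: CreditScore, Education, Employed
MB(Default) = {Age, CreditScore, Education, Employed, Inquiries, LoanAmt, Region}, which has 7 nodes.

7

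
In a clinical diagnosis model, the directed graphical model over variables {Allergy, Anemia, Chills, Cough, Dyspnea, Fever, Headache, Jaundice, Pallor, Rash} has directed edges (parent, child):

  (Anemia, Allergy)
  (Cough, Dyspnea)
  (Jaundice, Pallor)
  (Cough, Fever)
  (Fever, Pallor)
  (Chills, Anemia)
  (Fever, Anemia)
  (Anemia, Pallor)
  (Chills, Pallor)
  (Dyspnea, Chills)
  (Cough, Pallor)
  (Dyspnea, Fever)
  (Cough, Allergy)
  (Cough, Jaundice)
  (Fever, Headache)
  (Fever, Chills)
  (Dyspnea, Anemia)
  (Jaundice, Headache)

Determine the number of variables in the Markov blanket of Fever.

A node's Markov blanket = Pa ∪ Ch ∪ (parents of Ch other than the node itself).
Fever's parents: Cough, Dyspnea.
Ch(Fever) = {Anemia, Chills, Headache, Pallor}.
Parents of each child, excluding Fever:
  parents(Chills) \ {Fever} = {Dyspnea}.
  Anemia also has parents Chills, Dyspnea.
  Headache also has parent Jaundice.
  parents(Pallor) \ {Fever} = {Anemia, Chills, Cough, Jaundice}.
MB(Fever) = {Anemia, Chills, Cough, Dyspnea, Headache, Jaundice, Pallor}, which has 7 nodes.

7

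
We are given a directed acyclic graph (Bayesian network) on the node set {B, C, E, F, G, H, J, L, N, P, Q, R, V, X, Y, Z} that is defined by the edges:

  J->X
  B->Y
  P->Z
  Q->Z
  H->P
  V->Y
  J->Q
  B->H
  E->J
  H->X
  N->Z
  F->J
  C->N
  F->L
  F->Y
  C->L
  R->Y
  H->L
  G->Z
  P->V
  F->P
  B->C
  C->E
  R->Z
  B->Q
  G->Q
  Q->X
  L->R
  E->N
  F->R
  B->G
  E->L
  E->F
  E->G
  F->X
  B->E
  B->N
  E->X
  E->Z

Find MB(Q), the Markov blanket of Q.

{B, E, F, G, H, J, N, P, R, X, Z}

A node's Markov blanket = Pa ∪ Ch ∪ (parents of Ch other than the node itself).
Q has children X, Z.
Parents of Q: B, G, J.
Parents of each child, excluding Q:
  X also has parents E, F, H, J.
  Z also has parents E, G, N, P, R.
MB(Q) = {B, E, F, G, H, J, N, P, R, X, Z}.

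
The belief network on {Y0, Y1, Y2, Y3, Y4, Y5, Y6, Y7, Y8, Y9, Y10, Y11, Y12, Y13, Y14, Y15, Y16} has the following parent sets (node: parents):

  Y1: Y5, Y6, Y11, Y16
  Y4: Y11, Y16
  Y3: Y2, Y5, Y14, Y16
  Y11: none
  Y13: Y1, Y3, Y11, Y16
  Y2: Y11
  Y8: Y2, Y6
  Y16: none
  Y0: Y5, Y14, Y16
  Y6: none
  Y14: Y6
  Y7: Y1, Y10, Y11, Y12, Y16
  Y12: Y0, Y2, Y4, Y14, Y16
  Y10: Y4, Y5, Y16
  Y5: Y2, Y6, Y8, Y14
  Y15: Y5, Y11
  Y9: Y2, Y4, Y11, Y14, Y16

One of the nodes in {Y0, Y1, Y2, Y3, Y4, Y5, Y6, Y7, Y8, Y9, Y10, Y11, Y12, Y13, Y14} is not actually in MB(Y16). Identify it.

By definition, MB(Y16) is built from Y16's parents, Y16's children, and the co-parents of Y16.
Parents of Y16: none.
Ch(Y16) = {Y0, Y1, Y3, Y4, Y7, Y9, Y10, Y12, Y13}.
For each child, the remaining parents (spouses of Y16):
  Y0: Y5, Y14
  Y4: Y11
  Y3: Y2, Y5, Y14
  Y10: Y4, Y5
  Y12: Y0, Y2, Y4, Y14
  Y9: Y2, Y4, Y11, Y14
  Y1: Y5, Y6, Y11
  Y13: Y1, Y3, Y11
  Y7: Y1, Y10, Y11, Y12
MB(Y16) = {Y0, Y1, Y2, Y3, Y4, Y5, Y6, Y7, Y9, Y10, Y11, Y12, Y13, Y14}.
Y8 is neither a parent, child, nor co-parent of Y16, so it does not belong.

Y8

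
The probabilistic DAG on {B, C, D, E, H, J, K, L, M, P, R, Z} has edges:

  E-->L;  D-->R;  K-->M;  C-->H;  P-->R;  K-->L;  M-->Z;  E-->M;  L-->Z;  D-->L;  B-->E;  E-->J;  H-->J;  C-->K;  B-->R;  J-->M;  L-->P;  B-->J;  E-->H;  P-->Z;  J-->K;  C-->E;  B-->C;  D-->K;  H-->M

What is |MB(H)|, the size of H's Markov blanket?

A node's Markov blanket = Pa ∪ Ch ∪ (parents of Ch other than the node itself).
H has parents C, E.
H's children: J, M.
Parents of each child, excluding H:
  parents(J) \ {H} = {B, E}.
  M's other parents are E, J, K.
MB(H) = {B, C, E, J, K, M}, which has 6 nodes.

6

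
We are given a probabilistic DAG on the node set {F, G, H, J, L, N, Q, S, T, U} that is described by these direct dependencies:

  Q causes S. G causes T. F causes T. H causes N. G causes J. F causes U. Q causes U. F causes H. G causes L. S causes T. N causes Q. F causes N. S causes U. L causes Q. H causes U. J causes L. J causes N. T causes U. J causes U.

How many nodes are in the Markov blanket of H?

Recall MB(v) = parents ∪ children ∪ spouses, where spouses are the other parents of v's children.
Ch(H) = {N, U}.
Parents of H: F.
Parents of each child, excluding H:
  N's other parents are F, J.
  U also has parents F, J, Q, S, T.
MB(H) = {F, J, N, Q, S, T, U}, which has 7 nodes.

7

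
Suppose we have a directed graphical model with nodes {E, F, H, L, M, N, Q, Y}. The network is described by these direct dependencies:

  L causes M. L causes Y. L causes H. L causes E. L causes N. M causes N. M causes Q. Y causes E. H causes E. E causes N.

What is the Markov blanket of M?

{E, L, N, Q}

Recall MB(v) = parents ∪ children ∪ spouses, where spouses are the other parents of v's children.
Parents of M: L.
Ch(M) = {N, Q}.
Other parents of M's children:
  N: E, L
  Q: —
Union: {L} ∪ {N, Q} ∪ {E, L} = {E, L, N, Q}.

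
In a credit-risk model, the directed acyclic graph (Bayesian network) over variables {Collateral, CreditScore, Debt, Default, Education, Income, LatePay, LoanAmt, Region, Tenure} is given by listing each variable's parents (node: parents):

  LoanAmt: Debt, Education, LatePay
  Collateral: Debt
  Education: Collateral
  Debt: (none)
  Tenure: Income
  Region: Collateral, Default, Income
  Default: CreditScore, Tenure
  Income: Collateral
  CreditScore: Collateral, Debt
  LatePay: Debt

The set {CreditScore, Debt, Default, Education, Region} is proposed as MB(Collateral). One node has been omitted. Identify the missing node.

Parents of Collateral: Debt.
Collateral has children CreditScore, Education, Income, Region.
Parents of each child, excluding Collateral:
  Income has no other parent.
  Education has no other parent.
  CreditScore also has parent Debt.
  parents(Region) \ {Collateral} = {Default, Income}.
MB(Collateral) = {CreditScore, Debt, Default, Education, Income, Region}.
Comparing with the claimed set, Income is missing.

Income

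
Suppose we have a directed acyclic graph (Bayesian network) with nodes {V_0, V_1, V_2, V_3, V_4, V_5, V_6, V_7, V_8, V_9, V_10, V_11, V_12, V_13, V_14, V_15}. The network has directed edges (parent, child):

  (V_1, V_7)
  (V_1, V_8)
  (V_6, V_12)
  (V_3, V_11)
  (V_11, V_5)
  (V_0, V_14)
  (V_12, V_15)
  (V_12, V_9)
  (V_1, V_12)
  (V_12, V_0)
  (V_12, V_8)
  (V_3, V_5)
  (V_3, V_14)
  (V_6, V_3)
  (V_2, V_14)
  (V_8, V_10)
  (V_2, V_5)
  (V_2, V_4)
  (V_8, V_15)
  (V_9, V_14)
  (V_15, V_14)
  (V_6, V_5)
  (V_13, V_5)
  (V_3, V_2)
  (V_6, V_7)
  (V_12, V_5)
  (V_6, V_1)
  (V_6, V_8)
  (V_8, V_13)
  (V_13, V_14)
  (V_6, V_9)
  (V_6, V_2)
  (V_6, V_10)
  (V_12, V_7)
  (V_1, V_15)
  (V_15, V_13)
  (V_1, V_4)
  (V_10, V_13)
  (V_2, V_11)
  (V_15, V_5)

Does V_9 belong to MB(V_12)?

Yes

V_9 is a child of V_12.
So V_9 ∈ MB(V_12).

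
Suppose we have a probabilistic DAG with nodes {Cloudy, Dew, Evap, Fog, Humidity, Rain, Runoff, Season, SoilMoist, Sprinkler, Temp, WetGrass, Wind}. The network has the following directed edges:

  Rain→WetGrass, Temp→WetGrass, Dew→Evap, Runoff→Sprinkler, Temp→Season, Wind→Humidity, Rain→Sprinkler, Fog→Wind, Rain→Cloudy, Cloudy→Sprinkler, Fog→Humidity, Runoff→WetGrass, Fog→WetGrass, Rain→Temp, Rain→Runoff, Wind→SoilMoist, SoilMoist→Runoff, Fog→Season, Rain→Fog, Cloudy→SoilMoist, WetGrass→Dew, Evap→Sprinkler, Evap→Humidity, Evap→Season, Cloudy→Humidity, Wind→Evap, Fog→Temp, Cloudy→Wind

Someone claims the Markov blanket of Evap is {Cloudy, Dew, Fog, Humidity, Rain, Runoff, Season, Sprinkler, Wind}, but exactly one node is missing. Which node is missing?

Temp

Parents of Evap: Dew, Wind.
Evap's children: Humidity, Season, Sprinkler.
Other parents of Evap's children:
  Season also has parents Fog, Temp.
  parents(Sprinkler) \ {Evap} = {Cloudy, Rain, Runoff}.
  parents(Humidity) \ {Evap} = {Cloudy, Fog, Wind}.
MB(Evap) = {Cloudy, Dew, Fog, Humidity, Rain, Runoff, Season, Sprinkler, Temp, Wind}.
Comparing with the claimed set, Temp is missing.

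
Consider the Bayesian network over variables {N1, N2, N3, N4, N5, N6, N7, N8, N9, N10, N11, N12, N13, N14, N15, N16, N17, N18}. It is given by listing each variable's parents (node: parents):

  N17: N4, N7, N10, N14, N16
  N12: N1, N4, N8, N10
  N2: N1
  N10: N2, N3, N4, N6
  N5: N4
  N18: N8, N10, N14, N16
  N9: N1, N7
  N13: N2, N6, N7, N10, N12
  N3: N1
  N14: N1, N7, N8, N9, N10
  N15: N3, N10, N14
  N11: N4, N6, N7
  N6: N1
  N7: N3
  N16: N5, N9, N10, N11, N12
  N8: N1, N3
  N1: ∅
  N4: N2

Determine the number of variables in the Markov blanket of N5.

6

By definition, MB(N5) is built from N5's parents, N5's children, and the co-parents of N5.
Children of N5: N16.
N5 has parent N4.
Other parents of N5's children:
  N16 also has parents N9, N10, N11, N12.
MB(N5) = {N4, N9, N10, N11, N12, N16}, which has 6 nodes.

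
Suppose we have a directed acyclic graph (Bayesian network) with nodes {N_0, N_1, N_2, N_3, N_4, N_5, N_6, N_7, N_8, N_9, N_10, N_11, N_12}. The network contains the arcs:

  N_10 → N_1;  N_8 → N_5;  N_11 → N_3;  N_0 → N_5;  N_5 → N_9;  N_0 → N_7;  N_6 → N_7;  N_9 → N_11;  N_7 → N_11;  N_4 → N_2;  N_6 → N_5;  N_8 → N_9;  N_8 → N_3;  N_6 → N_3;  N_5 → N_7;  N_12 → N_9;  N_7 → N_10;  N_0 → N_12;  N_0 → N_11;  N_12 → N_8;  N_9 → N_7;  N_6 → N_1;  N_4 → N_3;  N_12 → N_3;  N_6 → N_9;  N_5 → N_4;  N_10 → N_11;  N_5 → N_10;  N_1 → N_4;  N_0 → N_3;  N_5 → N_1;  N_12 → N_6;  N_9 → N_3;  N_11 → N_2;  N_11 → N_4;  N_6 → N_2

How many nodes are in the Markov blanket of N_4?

Parents of N_4: N_1, N_5, N_11.
Children of N_4: N_2, N_3.
Co-parents of N_4 (other parents of its children):
  N_2's other parents are N_6, N_11.
  N_3's other parents are N_0, N_6, N_8, N_9, N_11, N_12.
MB(N_4) = {N_0, N_1, N_2, N_3, N_5, N_6, N_8, N_9, N_11, N_12}, which has 10 nodes.

10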